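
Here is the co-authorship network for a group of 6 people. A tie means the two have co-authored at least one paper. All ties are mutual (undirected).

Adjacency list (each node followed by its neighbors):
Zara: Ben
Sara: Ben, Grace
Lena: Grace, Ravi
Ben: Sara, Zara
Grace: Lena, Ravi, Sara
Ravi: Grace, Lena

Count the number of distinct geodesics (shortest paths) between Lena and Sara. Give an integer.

1

The shortest distance is 2, and the only length-2 path is Lena–Grace–Sara. So there is exactly 1 shortest path.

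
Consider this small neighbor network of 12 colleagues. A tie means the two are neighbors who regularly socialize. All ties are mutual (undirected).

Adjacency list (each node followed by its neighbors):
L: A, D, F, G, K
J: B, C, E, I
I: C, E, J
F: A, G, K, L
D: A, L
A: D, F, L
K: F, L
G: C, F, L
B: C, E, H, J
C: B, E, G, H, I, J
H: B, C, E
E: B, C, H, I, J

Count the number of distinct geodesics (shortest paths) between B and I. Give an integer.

3

The shortest distance is 2. The length-2 paths are: B–J–I; B–E–I; B–C–I.
That gives 3 distinct shortest paths.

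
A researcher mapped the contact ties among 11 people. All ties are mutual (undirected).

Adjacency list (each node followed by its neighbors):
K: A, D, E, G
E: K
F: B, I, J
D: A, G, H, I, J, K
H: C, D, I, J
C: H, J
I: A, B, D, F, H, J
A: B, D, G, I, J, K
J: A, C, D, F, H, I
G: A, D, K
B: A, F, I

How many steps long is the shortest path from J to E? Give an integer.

One shortest route is J – D – K – E, which uses 3 edges, and at distance 2 from J we only reach {B, G, K}, which does not include E. So d(J,E) = 3.

3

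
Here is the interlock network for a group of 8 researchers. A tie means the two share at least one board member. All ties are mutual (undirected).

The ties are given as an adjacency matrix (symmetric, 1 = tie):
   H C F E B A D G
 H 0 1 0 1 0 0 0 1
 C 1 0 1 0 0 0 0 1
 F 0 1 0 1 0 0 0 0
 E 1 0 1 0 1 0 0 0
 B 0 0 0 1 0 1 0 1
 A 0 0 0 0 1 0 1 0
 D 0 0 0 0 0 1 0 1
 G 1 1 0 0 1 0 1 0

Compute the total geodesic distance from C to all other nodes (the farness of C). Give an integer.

Distances from C: A:3, B:2, D:2, E:2, F:1, G:1, H:1.
Sum = 3 + 2 + 2 + 2 + 1 + 1 + 1 = 12.

12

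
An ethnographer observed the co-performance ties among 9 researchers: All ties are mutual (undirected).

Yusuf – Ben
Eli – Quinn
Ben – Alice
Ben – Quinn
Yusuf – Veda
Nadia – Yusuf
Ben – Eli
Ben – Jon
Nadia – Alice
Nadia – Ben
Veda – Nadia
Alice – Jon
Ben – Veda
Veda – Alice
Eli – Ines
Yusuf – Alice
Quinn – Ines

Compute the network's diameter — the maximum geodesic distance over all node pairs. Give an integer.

Eccentricity of each node (its greatest distance to any other): Alice:3, Ben:2, Eli:2, Ines:3, Jon:3, Nadia:3, Quinn:2, Veda:3, Yusuf:3.
The maximum eccentricity is 3, realized for instance by the pair Yusuf–Ines via Yusuf – Ben – Quinn – Ines. So the diameter is 3.

3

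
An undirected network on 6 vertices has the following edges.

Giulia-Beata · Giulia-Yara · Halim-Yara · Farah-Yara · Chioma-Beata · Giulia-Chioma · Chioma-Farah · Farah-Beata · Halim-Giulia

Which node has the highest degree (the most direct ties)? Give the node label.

Giulia

Degrees — Beata:3, Chioma:3, Farah:3, Giulia:4, Halim:2, Yara:3.
The maximum is 4, attained only by Giulia.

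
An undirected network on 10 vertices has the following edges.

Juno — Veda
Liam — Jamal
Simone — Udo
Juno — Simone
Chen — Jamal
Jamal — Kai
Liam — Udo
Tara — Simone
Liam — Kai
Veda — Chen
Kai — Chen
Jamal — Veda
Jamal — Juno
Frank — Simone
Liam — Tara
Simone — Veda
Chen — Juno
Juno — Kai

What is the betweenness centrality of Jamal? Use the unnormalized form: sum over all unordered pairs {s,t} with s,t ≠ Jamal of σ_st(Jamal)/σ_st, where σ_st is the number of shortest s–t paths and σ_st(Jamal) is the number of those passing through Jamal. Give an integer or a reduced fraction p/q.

Pairs whose geodesics pass through Jamal — Juno–Liam: 1/2; Tara–Chen: 1/4; Udo–Chen: 1/4; Chen–Liam: 1/2; Veda–Liam: 1; Veda–Kai: 1/3.
All other pairs contribute 0.
Summing the contributions gives betweenness(Jamal) = 17/6.

17/6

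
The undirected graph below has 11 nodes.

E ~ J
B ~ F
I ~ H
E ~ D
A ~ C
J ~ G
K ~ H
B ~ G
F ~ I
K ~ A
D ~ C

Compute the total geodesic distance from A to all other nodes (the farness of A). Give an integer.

Distances from A: B:5, C:1, D:2, E:3, F:4, G:5, H:2, I:3, J:4, K:1.
Sum = 5 + 1 + 2 + 3 + 4 + 5 + 2 + 3 + 4 + 1 = 30.

30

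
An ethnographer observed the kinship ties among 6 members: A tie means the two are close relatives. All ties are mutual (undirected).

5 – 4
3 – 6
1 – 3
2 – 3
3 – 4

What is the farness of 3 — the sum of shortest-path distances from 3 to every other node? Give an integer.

Distances from 3: 1:1, 2:1, 4:1, 5:2, 6:1.
Sum = 1 + 1 + 1 + 2 + 1 = 6.

6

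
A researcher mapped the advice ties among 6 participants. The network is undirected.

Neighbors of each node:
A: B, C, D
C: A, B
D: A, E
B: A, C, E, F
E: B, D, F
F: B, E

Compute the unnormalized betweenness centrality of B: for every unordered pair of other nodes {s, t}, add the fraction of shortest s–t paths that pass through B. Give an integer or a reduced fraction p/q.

Pairs whose geodesics pass through B — C–E: 1; C–F: 1; A–E: 1/2; A–F: 1.
All other pairs contribute 0.
Summing the contributions gives betweenness(B) = 7/2.

7/2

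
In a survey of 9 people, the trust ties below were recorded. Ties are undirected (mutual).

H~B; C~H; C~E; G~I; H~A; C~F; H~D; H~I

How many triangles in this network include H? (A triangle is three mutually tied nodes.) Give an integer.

H's neighbors are A, B, C, D, and I, but none of them are tied to each other, so no triangle contains H.

0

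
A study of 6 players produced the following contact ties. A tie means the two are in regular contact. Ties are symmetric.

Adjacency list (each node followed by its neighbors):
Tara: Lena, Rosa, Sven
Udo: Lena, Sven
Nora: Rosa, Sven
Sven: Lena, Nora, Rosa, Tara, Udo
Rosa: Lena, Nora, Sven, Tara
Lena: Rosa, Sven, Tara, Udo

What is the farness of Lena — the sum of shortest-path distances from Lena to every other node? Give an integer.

Distances from Lena: Nora:2, Rosa:1, Sven:1, Tara:1, Udo:1.
Sum = 2 + 1 + 1 + 1 + 1 = 6.

6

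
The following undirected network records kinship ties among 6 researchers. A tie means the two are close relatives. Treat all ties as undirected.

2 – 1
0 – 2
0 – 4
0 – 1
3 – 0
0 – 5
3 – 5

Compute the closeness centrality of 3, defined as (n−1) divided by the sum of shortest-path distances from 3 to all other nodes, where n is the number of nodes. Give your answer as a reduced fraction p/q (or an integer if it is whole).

5/8

Distances from 3: 0:1, 1:2, 2:2, 4:2, 5:1. Sum = 8.
n = 6, so closeness = 5/8.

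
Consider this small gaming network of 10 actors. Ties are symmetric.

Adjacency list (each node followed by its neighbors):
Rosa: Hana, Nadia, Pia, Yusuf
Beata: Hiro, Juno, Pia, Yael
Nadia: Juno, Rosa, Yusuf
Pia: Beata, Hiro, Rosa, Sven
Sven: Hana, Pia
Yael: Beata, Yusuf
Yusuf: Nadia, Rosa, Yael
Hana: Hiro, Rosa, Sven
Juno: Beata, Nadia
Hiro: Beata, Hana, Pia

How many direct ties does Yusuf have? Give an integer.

3

Yusuf is directly tied to Nadia, Rosa, and Yael. That is 3 neighbors, so the degree of Yusuf is 3.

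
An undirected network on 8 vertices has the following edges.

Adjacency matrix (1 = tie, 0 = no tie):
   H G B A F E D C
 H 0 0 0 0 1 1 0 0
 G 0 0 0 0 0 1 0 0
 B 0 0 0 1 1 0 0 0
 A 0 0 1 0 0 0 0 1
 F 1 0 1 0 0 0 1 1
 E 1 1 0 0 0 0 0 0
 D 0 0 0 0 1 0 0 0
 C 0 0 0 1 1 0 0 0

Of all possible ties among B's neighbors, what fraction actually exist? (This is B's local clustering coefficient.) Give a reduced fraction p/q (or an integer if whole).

B's neighbors: A and F (k = 2).
Possible neighbor pairs: C(2,2) = 1. Edges among them: none → e = 0.
Clustering(B) = 0/1.

0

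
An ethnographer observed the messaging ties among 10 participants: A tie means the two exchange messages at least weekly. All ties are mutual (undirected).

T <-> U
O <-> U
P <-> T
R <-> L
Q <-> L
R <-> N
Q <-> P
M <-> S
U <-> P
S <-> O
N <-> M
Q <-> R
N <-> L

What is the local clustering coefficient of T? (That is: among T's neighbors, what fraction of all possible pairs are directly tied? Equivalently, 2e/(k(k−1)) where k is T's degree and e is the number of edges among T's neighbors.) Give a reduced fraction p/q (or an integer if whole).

1

T's neighbors: P and U (k = 2).
Possible neighbor pairs: C(2,2) = 1. Edges among them: P–U → e = 1.
Clustering(T) = 1/1.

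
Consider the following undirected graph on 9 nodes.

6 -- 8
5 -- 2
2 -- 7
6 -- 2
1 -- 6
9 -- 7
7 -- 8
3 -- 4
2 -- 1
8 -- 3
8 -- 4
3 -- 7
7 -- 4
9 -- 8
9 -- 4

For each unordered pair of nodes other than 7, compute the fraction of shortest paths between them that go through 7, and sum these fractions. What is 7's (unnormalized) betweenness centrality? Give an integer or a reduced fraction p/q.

53/6

Pairs whose geodesics pass through 7 — 5–8: 1/2; 5–9: 1; 5–3: 1; 5–4: 1; 2–8: 1/2; 2–9: 1; 2–3: 1; 2–4: 1; 1–9: 1/2; 1–3: 1/2; 1–4: 1/2; 9–3: 1/3.
All other pairs contribute 0.
Summing the contributions gives betweenness(7) = 53/6.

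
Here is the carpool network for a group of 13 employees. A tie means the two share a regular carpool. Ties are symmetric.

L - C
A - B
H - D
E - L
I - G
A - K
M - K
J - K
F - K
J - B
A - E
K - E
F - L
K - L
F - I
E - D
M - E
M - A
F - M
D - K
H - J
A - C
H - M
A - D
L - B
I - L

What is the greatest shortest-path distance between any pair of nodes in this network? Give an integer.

Eccentricity of each node (its greatest distance to any other): A:4, B:3, C:3, D:4, E:3, F:2, G:4, H:4, I:3, J:4, K:3, L:3, M:3.
The maximum eccentricity is 4, realized for instance by the pair G–J via G – I – L – K – J. So the diameter is 4.

4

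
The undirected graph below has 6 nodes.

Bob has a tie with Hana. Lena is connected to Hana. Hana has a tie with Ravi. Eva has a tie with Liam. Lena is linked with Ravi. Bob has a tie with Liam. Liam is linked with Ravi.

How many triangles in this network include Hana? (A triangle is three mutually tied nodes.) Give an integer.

Hana's neighbors: Bob, Lena, and Ravi.
Neighbor pairs that are themselves tied: Hana–Lena–Ravi. Each forms one triangle with Hana, for 1 in total.

1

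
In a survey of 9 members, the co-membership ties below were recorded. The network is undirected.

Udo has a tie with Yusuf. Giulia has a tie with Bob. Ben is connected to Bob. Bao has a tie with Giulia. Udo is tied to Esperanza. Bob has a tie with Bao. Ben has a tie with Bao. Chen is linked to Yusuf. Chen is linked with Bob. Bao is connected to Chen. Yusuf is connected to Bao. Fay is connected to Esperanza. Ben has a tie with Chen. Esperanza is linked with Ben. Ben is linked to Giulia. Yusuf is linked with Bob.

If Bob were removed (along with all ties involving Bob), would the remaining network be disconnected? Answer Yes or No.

Even without Bob, every remaining node can still reach every other (the residual graph is connected), so Bob is not a cut vertex.

No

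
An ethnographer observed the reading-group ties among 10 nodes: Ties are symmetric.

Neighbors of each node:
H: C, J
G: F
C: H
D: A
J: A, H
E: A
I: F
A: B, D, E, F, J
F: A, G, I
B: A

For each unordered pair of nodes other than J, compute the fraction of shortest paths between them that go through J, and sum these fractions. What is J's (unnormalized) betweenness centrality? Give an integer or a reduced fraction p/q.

14

Pairs whose geodesics pass through J — F–H: 1; F–C: 1; E–H: 1; E–C: 1; A–H: 1; A–C: 1; G–H: 1; G–C: 1; H–I: 1; H–D: 1; H–B: 1; I–C: 1; D–C: 1; C–B: 1.
All other pairs contribute 0.
Summing the contributions gives betweenness(J) = 14.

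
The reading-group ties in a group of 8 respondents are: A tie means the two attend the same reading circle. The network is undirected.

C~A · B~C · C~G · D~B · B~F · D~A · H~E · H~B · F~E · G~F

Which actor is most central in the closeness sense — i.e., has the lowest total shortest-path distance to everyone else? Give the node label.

B

Farness (sum of distances to all others) for each node — A:16, B:10, C:12, D:14, E:16, F:12, G:14, H:14.
The smallest farness is 10, for B, so B has the highest closeness.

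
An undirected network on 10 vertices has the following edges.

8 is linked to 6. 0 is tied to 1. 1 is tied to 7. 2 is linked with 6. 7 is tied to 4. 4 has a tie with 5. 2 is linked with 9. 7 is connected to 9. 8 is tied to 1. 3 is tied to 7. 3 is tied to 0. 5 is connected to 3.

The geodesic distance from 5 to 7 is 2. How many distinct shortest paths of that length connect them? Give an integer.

The shortest distance is 2. The length-2 paths are: 5–4–7; 5–3–7.
That gives 2 distinct shortest paths.

2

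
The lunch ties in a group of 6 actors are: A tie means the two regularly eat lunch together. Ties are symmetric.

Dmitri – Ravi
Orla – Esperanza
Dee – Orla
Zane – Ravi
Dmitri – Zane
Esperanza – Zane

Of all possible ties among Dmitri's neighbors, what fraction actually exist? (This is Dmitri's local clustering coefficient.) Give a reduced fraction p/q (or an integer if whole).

1

Dmitri's neighbors: Ravi and Zane (k = 2).
Possible neighbor pairs: C(2,2) = 1. Edges among them: Ravi–Zane → e = 1.
Clustering(Dmitri) = 1/1.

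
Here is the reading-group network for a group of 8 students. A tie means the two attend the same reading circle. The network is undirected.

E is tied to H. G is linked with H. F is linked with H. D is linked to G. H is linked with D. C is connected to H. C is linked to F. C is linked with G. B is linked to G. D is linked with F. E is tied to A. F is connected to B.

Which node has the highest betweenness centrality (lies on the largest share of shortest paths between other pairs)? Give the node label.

Unnormalized betweenness of each node: A:0, B:1/4, C:1/4, D:1/4, E:6, F:17/6, G:17/6, H:127/12.
H has the largest value, 127/12, making it the main broker — the node through which the most shortest paths run.

H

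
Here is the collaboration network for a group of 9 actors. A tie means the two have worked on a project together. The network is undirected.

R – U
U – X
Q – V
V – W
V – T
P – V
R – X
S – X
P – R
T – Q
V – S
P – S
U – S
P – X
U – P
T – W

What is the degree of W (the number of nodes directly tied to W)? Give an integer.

2

W is directly tied to T and V. That is 2 neighbors, so the degree of W is 2.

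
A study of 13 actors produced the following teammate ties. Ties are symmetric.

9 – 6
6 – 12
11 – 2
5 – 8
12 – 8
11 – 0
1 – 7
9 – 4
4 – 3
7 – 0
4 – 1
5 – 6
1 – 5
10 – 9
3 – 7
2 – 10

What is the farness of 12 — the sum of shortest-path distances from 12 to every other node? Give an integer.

Distances from 12: 0:5, 1:3, 2:4, 3:4, 4:3, 5:2, 6:1, 7:4, 8:1, 9:2, 10:3, 11:5.
Sum = 5 + 3 + 4 + 4 + 3 + 2 + 1 + 4 + 1 + 2 + 3 + 5 = 37.

37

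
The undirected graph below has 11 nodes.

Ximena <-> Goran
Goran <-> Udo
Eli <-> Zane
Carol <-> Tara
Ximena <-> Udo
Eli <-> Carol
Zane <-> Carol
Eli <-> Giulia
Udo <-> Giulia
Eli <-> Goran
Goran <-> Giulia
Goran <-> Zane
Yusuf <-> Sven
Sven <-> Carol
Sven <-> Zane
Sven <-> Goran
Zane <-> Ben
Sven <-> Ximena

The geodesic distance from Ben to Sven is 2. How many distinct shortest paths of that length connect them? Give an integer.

1

The shortest distance is 2, and the only length-2 path is Ben–Zane–Sven. So there is exactly 1 shortest path.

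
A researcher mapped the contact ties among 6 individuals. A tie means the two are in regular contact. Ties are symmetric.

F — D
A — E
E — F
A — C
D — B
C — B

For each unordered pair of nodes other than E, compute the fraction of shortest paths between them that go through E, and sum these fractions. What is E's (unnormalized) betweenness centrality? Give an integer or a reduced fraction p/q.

2

Pairs whose geodesics pass through E — F–C: 1/2; F–A: 1; D–A: 1/2.
All other pairs contribute 0.
Summing the contributions gives betweenness(E) = 2.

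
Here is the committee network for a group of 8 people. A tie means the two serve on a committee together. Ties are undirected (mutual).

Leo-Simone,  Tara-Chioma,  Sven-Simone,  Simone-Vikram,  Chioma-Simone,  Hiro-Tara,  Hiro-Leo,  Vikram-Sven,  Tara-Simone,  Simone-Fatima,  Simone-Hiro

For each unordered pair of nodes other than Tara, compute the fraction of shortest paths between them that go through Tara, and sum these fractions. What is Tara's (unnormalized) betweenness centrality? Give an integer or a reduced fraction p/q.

Pairs whose geodesics pass through Tara — Hiro–Chioma: 1/2.
All other pairs contribute 0.
Summing the contributions gives betweenness(Tara) = 1/2.

1/2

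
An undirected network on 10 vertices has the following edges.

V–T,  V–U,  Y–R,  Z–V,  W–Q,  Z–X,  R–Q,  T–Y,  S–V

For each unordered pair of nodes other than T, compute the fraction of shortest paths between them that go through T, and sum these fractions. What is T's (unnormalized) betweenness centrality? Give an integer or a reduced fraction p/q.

20

Pairs whose geodesics pass through T — Q–U: 1; Q–S: 1; Q–V: 1; Q–Z: 1; Q–X: 1; U–R: 1; U–Y: 1; U–W: 1; S–R: 1; S–Y: 1; S–W: 1; V–R: 1; V–Y: 1; V–W: 1 … (+6 more pairs).
All other pairs contribute 0.
Summing the contributions gives betweenness(T) = 20.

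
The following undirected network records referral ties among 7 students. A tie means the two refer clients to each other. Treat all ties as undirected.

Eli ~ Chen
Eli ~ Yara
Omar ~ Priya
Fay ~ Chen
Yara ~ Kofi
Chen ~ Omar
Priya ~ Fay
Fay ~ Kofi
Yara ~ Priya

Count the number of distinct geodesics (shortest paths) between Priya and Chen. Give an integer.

2

The shortest distance is 2. The length-2 paths are: Priya–Fay–Chen; Priya–Omar–Chen.
That gives 2 distinct shortest paths.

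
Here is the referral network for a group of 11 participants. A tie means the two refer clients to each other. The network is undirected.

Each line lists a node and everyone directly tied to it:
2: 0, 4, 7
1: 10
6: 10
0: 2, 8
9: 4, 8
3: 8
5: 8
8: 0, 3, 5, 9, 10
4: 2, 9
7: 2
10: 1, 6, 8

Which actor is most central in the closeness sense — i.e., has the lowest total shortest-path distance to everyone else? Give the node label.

Farness (sum of distances to all others) for each node — 0:20, 1:30, 2:24, 3:25, 4:25, 5:25, 6:30, 7:33, 8:16, 9:21, 10:21.
The smallest farness is 16, for 8, so 8 has the highest closeness.

8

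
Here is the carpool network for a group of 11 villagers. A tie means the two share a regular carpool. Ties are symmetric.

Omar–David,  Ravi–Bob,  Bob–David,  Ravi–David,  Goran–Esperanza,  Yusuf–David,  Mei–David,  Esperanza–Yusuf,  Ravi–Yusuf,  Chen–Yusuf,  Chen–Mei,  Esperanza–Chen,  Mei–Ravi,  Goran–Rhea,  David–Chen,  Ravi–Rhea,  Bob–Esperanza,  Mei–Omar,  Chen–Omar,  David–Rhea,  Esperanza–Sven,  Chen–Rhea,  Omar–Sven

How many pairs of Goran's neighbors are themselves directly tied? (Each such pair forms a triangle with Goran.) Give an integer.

0

Goran's neighbors are Esperanza and Rhea, but none of them are tied to each other, so no triangle contains Goran.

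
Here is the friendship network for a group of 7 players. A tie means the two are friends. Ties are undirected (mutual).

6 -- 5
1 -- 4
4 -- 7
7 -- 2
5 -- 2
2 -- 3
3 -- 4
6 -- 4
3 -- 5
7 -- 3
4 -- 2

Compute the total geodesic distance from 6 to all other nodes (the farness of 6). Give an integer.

10

Distances from 6: 1:2, 2:2, 3:2, 4:1, 5:1, 7:2.
Sum = 2 + 2 + 2 + 1 + 1 + 2 = 10.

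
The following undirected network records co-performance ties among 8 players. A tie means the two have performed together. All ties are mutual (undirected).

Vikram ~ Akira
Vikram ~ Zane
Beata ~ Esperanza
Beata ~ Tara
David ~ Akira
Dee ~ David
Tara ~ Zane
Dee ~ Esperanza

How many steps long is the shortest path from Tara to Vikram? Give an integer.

2

One shortest route is Tara – Zane – Vikram, which uses 2 edges, and Tara and Vikram are not directly tied, so nothing shorter exists. So d(Tara,Vikram) = 2.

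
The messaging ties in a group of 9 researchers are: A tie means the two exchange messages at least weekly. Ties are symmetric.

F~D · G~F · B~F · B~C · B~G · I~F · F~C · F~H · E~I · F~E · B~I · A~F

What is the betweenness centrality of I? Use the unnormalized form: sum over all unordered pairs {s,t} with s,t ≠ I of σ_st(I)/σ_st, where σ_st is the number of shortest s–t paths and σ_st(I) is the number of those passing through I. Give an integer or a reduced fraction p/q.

1/2

Pairs whose geodesics pass through I — B–E: 1/2.
All other pairs contribute 0.
Summing the contributions gives betweenness(I) = 1/2.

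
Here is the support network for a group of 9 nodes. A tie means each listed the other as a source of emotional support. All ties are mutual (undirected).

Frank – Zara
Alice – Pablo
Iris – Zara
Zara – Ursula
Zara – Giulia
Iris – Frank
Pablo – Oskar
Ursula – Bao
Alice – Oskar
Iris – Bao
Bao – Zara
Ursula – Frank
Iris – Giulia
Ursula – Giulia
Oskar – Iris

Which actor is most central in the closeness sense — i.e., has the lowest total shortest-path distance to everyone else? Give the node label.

Farness (sum of distances to all others) for each node — Alice:20, Bao:15, Frank:15, Giulia:15, Iris:11, Oskar:14, Pablo:20, Ursula:17, Zara:13.
The smallest farness is 11, for Iris, so Iris has the highest closeness.

Iris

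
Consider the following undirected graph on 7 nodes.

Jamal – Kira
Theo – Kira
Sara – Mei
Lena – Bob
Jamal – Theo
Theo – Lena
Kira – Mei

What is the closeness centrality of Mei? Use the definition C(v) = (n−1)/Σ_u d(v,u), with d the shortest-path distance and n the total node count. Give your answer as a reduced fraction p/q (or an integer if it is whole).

Distances from Mei: Bob:4, Jamal:2, Kira:1, Lena:3, Sara:1, Theo:2. Sum = 13.
n = 7, so closeness = 6/13.

6/13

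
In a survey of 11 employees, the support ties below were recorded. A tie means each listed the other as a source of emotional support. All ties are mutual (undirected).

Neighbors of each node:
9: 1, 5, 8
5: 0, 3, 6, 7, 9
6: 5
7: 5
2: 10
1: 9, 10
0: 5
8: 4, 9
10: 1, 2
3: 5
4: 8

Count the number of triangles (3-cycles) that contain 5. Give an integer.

0

5's neighbors are 0, 3, 6, 7, and 9, but none of them are tied to each other, so no triangle contains 5.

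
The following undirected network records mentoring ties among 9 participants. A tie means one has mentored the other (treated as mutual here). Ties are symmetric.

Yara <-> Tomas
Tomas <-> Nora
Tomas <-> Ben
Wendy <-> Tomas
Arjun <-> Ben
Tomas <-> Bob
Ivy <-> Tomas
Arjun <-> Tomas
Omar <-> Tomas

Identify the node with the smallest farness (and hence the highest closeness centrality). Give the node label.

Tomas

Farness (sum of distances to all others) for each node — Arjun:14, Ben:14, Bob:15, Ivy:15, Nora:15, Omar:15, Tomas:8, Wendy:15, Yara:15.
The smallest farness is 8, for Tomas, so Tomas has the highest closeness.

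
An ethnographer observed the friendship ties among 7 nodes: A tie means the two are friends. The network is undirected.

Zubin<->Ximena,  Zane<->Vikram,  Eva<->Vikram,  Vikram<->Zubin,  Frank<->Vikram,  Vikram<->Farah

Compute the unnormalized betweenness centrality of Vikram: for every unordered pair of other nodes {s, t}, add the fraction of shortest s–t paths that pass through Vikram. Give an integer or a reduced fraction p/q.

14

Pairs whose geodesics pass through Vikram — Farah–Zane: 1; Farah–Eva: 1; Farah–Zubin: 1; Farah–Ximena: 1; Farah–Frank: 1; Zane–Eva: 1; Zane–Zubin: 1; Zane–Ximena: 1; Zane–Frank: 1; Eva–Zubin: 1; Eva–Ximena: 1; Eva–Frank: 1; Zubin–Frank: 1; Ximena–Frank: 1.
All other pairs contribute 0.
Summing the contributions gives betweenness(Vikram) = 14.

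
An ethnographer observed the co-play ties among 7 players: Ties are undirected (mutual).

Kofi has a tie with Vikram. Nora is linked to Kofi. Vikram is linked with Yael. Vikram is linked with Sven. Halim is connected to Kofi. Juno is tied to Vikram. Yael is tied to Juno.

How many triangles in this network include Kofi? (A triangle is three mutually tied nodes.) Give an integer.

0

Kofi's neighbors are Halim, Nora, and Vikram, but none of them are tied to each other, so no triangle contains Kofi.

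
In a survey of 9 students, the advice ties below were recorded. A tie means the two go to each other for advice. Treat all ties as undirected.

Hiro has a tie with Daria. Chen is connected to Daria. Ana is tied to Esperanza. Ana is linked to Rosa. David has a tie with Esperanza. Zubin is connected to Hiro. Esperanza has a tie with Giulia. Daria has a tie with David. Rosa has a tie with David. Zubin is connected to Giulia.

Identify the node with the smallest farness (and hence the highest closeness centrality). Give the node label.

Farness (sum of distances to all others) for each node — Ana:20, Chen:22, Daria:15, David:14, Esperanza:15, Giulia:18, Hiro:18, Rosa:19, Zubin:19.
The smallest farness is 14, for David, so David has the highest closeness.

David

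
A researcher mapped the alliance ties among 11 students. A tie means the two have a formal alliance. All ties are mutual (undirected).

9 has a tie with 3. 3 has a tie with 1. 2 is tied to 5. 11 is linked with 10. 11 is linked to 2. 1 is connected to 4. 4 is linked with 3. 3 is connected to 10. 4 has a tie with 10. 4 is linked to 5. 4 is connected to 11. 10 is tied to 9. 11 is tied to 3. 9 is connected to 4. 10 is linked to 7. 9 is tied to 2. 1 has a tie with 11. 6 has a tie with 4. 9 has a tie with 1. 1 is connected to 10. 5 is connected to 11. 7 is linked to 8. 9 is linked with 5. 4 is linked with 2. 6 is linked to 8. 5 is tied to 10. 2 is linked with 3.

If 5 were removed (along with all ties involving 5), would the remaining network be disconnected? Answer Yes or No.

Even without 5, every remaining node can still reach every other (the residual graph is connected), so 5 is not a cut vertex.

No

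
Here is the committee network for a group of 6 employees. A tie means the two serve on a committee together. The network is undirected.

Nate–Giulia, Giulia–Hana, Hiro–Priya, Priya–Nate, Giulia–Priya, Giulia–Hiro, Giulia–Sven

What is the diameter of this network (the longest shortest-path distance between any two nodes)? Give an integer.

Eccentricity of each node (its greatest distance to any other): Giulia:1, Hana:2, Hiro:2, Nate:2, Priya:2, Sven:2.
The maximum eccentricity is 2, realized for instance by the pair Hana–Hiro via Hana – Giulia – Hiro. So the diameter is 2.

2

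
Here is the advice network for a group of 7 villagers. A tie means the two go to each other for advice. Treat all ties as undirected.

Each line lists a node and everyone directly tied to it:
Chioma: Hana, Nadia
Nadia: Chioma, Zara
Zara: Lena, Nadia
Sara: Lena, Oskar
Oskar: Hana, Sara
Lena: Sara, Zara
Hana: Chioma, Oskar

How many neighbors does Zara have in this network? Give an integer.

Zara is directly tied to Lena and Nadia. That is 2 neighbors, so the degree of Zara is 2.

2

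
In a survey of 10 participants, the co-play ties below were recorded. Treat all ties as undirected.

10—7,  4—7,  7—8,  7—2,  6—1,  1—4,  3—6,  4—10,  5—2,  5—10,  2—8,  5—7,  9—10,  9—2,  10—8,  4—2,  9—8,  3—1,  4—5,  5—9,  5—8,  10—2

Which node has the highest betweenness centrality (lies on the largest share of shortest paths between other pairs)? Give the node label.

4

Unnormalized betweenness of each node: 1:14, 2:31/12, 3:0, 4:18, 5:31/12, 6:0, 7:1, 8:1/4, 9:0, 10:31/12.
4 has the largest value, 18, making it the main broker — the node through which the most shortest paths run.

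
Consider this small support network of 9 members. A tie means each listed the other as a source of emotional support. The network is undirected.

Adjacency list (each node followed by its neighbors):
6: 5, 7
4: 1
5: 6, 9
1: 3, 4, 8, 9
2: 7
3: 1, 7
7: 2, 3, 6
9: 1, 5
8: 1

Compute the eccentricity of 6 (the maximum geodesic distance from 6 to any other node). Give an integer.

4

Distances from 6: 1:3, 2:2, 3:2, 4:4, 5:1, 7:1, 8:4, 9:2.
The largest is 4 (to 4 and 8), so the eccentricity of 6 is 4.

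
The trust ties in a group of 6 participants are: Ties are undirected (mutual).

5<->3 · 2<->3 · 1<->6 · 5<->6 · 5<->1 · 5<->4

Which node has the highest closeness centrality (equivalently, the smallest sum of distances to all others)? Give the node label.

5

Farness (sum of distances to all others) for each node — 1:9, 2:12, 3:8, 4:10, 5:6, 6:9.
The smallest farness is 6, for 5, so 5 has the highest closeness.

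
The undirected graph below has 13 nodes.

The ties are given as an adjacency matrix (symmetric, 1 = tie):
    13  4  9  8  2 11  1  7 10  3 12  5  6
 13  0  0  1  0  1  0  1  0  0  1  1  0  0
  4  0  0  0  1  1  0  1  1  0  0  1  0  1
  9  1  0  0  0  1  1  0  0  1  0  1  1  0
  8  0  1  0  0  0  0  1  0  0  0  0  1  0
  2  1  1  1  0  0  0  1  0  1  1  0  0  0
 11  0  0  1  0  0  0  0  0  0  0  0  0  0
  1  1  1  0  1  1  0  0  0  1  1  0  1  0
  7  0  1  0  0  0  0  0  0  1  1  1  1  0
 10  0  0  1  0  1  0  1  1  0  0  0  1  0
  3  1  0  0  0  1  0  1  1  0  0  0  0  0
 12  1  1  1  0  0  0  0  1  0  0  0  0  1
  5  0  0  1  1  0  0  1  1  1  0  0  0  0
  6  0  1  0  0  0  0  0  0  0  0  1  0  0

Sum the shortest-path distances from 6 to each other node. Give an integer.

26

Distances from 6: 1:2, 2:2, 3:3, 4:1, 5:3, 7:2, 8:2, 9:2, 10:3, 11:3, 12:1, 13:2.
Sum = 2 + 2 + 3 + 1 + 3 + 2 + 2 + 2 + 3 + 3 + 1 + 2 = 26.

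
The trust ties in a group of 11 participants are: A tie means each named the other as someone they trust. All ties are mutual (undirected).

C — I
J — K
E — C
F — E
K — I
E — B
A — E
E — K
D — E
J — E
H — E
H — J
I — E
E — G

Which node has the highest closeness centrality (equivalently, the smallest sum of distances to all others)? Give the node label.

Farness (sum of distances to all others) for each node — A:19, B:19, C:18, D:19, E:10, F:19, G:19, H:18, I:17, J:17, K:17.
The smallest farness is 10, for E, so E has the highest closeness.

E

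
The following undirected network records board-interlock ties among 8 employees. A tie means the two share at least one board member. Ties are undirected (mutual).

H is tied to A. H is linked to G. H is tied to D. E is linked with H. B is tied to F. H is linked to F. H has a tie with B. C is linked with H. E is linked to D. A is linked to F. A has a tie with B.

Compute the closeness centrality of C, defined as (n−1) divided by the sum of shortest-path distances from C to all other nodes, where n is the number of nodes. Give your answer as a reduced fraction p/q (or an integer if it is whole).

Distances from C: A:2, B:2, D:2, E:2, F:2, G:2, H:1. Sum = 13.
n = 8, so closeness = 7/13.

7/13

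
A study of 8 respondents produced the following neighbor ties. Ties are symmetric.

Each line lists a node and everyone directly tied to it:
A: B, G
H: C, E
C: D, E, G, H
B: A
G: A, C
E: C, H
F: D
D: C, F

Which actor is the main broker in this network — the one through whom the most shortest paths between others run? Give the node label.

Unnormalized betweenness of each node: A:6, B:0, C:16, D:6, E:0, F:0, G:10, H:0.
C has the largest value, 16, making it the main broker — the node through which the most shortest paths run.

C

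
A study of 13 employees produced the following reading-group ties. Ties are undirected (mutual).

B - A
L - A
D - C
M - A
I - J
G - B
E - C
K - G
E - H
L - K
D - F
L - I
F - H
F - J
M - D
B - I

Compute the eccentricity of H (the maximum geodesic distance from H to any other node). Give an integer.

5

Distances from H: A:4, B:4, C:2, D:2, E:1, F:1, G:5, I:3, J:2, K:5, L:4, M:3.
The largest is 5 (to K and G), so the eccentricity of H is 5.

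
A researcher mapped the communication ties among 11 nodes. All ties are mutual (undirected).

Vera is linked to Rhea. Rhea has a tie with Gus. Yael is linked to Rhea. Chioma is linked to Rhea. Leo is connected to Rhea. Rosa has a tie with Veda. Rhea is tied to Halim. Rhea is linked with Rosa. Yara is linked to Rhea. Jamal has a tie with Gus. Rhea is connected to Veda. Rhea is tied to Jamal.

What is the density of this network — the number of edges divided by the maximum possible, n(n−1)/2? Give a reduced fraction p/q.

12/55

There are 12 edges and 11 nodes, so the maximum possible is C(11,2) = 55.
Density = 12/55.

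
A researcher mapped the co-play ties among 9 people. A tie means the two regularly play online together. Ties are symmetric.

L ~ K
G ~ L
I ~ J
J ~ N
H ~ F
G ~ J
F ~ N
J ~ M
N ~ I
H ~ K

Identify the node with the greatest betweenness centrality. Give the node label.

Unnormalized betweenness of each node: F:11/2, G:13/2, H:7/2, I:0, J:25/2, K:3, L:9/2, M:0, N:15/2.
J has the largest value, 25/2, making it the main broker — the node through which the most shortest paths run.

J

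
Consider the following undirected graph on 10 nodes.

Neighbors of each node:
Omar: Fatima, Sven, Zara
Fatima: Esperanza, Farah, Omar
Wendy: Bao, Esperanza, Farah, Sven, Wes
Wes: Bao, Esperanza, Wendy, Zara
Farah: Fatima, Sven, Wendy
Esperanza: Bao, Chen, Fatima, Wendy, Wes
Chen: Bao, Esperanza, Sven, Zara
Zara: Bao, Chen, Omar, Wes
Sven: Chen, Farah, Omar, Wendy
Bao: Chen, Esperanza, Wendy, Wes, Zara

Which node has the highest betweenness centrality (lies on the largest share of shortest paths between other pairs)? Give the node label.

Wendy

Unnormalized betweenness of each node: Bao:17/10, Chen:61/30, Esperanza:25/6, Farah:1, Fatima:11/5, Omar:12/5, Sven:56/15, Wendy:49/10, Wes:31/30, Zara:17/6.
Wendy has the largest value, 49/10, making it the main broker — the node through which the most shortest paths run.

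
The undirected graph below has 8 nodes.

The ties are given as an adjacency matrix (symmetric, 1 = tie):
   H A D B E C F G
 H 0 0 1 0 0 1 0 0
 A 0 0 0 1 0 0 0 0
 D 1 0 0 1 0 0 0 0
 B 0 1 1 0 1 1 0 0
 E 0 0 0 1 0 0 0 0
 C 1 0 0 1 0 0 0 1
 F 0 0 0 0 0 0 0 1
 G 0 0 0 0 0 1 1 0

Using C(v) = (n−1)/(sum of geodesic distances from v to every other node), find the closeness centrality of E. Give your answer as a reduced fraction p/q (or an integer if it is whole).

Distances from E: A:2, B:1, C:2, D:2, F:4, G:3, H:3. Sum = 17.
n = 8, so closeness = 7/17.

7/17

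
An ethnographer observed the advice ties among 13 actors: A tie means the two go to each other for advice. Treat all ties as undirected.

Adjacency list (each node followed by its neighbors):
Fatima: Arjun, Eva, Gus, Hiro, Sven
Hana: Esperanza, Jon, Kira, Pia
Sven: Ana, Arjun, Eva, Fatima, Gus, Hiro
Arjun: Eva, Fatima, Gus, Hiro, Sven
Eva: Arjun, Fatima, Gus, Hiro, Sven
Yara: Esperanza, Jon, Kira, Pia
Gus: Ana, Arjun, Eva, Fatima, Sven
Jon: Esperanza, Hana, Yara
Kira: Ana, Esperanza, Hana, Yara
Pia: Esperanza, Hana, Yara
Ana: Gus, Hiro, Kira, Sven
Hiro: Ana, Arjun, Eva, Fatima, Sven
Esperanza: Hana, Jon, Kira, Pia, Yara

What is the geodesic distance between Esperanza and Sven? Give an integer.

One shortest route is Esperanza – Kira – Ana – Sven, which uses 3 edges, and at distance 2 from Esperanza we only reach {Ana}, which does not include Sven. So d(Esperanza,Sven) = 3.

3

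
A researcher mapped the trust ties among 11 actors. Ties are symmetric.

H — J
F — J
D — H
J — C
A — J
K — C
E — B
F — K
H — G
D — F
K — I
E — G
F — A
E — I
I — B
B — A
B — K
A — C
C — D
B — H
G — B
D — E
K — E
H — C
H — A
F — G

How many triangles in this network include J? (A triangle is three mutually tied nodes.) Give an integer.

4

J's neighbors: A, C, F, and H.
Neighbor pairs that are themselves tied: J–A–C; J–A–F; J–A–H; J–C–H. Each forms one triangle with J, for 4 in total.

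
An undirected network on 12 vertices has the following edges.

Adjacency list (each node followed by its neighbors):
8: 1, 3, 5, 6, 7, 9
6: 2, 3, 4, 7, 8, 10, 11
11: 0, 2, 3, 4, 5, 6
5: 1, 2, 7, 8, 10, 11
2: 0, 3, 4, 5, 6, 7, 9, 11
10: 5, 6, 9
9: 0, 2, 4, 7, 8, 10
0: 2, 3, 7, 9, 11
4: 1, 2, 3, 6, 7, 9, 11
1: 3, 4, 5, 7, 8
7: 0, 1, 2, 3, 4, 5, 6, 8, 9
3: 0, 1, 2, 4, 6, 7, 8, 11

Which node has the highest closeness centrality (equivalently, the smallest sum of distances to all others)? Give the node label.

Farness (sum of distances to all others) for each node — 0:17, 1:17, 2:14, 3:14, 4:15, 5:16, 6:15, 7:13, 8:16, 9:16, 10:19, 11:16.
The smallest farness is 13, for 7, so 7 has the highest closeness.

7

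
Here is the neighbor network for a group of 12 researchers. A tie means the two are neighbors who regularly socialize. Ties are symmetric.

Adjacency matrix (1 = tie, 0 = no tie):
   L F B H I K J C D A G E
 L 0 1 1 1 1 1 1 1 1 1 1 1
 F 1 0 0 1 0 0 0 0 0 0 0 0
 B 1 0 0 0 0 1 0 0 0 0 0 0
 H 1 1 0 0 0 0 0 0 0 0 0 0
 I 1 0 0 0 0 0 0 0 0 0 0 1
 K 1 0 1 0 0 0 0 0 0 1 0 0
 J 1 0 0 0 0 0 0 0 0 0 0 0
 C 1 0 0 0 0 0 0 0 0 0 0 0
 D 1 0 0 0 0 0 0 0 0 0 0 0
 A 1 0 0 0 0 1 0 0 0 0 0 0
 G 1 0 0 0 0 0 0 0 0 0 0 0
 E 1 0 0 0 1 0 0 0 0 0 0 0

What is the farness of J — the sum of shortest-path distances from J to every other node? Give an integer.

Distances from J: A:2, B:2, C:2, D:2, E:2, F:2, G:2, H:2, I:2, K:2, L:1.
Sum = 2 + 2 + 2 + 2 + 2 + 2 + 2 + 2 + 2 + 2 + 1 = 21.

21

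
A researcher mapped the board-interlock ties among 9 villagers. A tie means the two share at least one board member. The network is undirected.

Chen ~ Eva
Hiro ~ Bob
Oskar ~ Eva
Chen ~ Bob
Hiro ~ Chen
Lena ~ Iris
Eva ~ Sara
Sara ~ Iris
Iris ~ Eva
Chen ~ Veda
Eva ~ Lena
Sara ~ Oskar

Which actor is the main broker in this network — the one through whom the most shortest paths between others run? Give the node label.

Eva

Unnormalized betweenness of each node: Bob:0, Chen:17, Eva:18, Hiro:0, Iris:1/2, Lena:0, Oskar:0, Sara:1/2, Veda:0.
Eva has the largest value, 18, making it the main broker — the node through which the most shortest paths run.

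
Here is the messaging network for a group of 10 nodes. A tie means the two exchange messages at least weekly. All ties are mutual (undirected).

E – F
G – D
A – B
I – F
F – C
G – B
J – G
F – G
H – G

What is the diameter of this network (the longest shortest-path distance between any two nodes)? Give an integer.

4

Eccentricity of each node (its greatest distance to any other): A:4, B:3, C:4, D:3, E:4, F:3, G:2, H:3, I:4, J:3.
The maximum eccentricity is 4, realized for instance by the pair A–I via A – B – G – F – I. So the diameter is 4.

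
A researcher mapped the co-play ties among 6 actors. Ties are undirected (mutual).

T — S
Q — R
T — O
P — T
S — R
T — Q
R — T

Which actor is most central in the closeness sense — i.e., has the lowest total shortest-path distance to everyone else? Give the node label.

Farness (sum of distances to all others) for each node — O:9, P:9, Q:8, R:7, S:8, T:5.
The smallest farness is 5, for T, so T has the highest closeness.

T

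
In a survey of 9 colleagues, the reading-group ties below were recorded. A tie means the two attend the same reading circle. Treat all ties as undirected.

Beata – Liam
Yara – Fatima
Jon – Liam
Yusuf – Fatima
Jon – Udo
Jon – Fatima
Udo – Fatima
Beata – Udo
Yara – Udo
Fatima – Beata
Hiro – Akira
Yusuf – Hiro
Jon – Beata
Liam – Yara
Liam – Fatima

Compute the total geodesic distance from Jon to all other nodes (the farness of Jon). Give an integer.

15

Distances from Jon: Akira:4, Beata:1, Fatima:1, Hiro:3, Liam:1, Udo:1, Yara:2, Yusuf:2.
Sum = 4 + 1 + 1 + 3 + 1 + 1 + 2 + 2 = 15.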